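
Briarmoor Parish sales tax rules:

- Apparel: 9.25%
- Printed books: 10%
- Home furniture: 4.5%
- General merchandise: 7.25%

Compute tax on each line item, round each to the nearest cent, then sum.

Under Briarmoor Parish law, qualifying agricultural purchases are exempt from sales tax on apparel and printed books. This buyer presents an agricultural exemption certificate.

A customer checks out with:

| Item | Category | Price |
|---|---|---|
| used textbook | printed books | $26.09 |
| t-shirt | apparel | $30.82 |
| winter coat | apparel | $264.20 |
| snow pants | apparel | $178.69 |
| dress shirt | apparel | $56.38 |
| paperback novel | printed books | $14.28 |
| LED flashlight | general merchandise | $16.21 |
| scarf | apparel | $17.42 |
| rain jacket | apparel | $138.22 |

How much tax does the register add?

Used textbook $26.09: printed books, buyer-exempt → 0% → $0.00
T-shirt $30.82: apparel, buyer-exempt → 0% → $0.00
Winter coat $264.20: apparel, buyer-exempt → 0% → $0.00
Snow pants $178.69: apparel, buyer-exempt → 0% → $0.00
Dress shirt $56.38: apparel, buyer-exempt → 0% → $0.00
Paperback novel $14.28: printed books, buyer-exempt → 0% → $0.00
LED flashlight $16.21: general merchandise → 7.25% → $1.18
Scarf $17.42: apparel, buyer-exempt → 0% → $0.00
Rain jacket $138.22: apparel, buyer-exempt → 0% → $0.00
Total tax = $1.18

$1.18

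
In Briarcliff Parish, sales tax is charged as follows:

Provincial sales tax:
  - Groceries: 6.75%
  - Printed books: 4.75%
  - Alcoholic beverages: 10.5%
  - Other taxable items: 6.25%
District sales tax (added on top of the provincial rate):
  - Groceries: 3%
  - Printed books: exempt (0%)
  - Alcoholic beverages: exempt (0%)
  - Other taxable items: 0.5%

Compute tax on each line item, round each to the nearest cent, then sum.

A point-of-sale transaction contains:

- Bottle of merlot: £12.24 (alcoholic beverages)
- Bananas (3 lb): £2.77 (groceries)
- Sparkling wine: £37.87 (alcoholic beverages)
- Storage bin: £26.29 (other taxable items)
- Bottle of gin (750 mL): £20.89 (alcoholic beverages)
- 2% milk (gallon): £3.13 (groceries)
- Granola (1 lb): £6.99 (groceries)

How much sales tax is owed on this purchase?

Bottle of merlot £12.24: alcoholic beverages → 10.5% + 0% district = 10.5% → £1.29
Bananas (3 lb) £2.77: groceries → 6.75% + 3% district = 9.75% → £0.27
Sparkling wine £37.87: alcoholic beverages → 10.5% + 0% district = 10.5% → £3.98
Storage bin £26.29: other taxable items → 6.25% + 0.5% district = 6.75% → £1.77
Bottle of gin (750 mL) £20.89: alcoholic beverages → 10.5% + 0% district = 10.5% → £2.19
2% milk (gallon) £3.13: groceries → 6.75% + 3% district = 9.75% → £0.31
Granola (1 lb) £6.99: groceries → 6.75% + 3% district = 9.75% → £0.68
Total tax = £1.29 + £0.27 + £3.98 + £1.77 + £2.19 + £0.31 + £0.68 = £10.49

£10.49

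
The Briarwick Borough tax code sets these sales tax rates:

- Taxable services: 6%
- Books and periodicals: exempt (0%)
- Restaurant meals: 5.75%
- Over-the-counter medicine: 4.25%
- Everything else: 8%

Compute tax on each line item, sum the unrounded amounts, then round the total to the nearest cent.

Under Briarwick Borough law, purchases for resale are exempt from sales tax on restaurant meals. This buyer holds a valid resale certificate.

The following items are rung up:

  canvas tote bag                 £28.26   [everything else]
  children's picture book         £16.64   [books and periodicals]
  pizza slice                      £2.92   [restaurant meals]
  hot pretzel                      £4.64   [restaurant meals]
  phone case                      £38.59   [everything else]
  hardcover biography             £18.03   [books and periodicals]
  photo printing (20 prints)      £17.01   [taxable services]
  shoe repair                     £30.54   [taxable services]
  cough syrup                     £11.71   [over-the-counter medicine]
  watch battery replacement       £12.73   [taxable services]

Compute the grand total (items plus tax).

£190.53

Canvas tote bag £28.26: everything else → 8% → £2.2608
Children's picture book £16.64: books and periodicals → 0% → £0.00
Pizza slice £2.92: restaurant meals, buyer-exempt → 0% → £0.00
Hot pretzel £4.64: restaurant meals, buyer-exempt → 0% → £0.00
Phone case £38.59: everything else → 8% → £3.0872
Hardcover biography £18.03: books and periodicals → 0% → £0.00
Photo printing (20 prints) £17.01: taxable services → 6% → £1.0206
Shoe repair £30.54: taxable services → 6% → £1.8324
Cough syrup £11.71: over-the-counter medicine → 4.25% → £0.497675
Watch battery replacement £12.73: taxable services → 6% → £0.7638
Subtotal = £181.07; unrounded tax = £9.462475 → £9.46; total due = £190.53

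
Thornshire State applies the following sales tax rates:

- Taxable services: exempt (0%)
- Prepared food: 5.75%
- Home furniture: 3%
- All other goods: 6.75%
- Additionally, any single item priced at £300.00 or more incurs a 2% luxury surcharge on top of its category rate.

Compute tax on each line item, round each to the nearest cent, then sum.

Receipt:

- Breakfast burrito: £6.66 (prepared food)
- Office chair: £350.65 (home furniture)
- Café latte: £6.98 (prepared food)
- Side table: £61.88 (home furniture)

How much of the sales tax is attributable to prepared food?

Breakfast burrito £6.66: prepared food → 5.75% → £0.38
Café latte £6.98: prepared food → 5.75% → £0.40
Tax on prepared food = £0.38 + £0.40 = £0.78

£0.78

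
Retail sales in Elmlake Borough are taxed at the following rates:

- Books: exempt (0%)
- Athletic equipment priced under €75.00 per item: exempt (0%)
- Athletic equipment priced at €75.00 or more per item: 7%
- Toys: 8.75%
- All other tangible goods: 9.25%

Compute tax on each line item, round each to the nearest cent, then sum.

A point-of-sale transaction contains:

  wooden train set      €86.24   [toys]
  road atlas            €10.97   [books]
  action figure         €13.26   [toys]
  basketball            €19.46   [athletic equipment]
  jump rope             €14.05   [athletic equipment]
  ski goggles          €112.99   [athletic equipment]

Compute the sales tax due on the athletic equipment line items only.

Basketball €19.46: athletic equipment, under €75.00 → 0% → €0.00
Jump rope €14.05: athletic equipment, under €75.00 → 0% → €0.00
Ski goggles €112.99: athletic equipment, €75.00 or more → 7% → €7.91
Tax on athletic equipment = €0.00 + €0.00 + €7.91 = €7.91

€7.91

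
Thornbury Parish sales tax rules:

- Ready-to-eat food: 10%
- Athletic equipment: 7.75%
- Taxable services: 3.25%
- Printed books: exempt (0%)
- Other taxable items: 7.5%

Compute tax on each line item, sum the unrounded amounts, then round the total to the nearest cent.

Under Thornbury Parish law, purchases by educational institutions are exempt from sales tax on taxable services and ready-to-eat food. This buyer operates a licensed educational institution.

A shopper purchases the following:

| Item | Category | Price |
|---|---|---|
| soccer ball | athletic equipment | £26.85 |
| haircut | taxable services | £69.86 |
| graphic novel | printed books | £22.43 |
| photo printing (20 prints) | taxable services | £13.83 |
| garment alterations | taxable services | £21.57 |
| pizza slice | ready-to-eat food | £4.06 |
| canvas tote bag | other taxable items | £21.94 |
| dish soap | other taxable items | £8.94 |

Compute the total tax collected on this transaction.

Soccer ball £26.85: athletic equipment → 7.75% → £2.080875
Haircut £69.86: taxable services, buyer-exempt → 0% → £0.00
Graphic novel £22.43: printed books → 0% → £0.00
Photo printing (20 prints) £13.83: taxable services, buyer-exempt → 0% → £0.00
Garment alterations £21.57: taxable services, buyer-exempt → 0% → £0.00
Pizza slice £4.06: ready-to-eat food, buyer-exempt → 0% → £0.00
Canvas tote bag £21.94: other taxable items → 7.5% → £1.6455
Dish soap £8.94: other taxable items → 7.5% → £0.6705
Unrounded tax sum = £4.396875 → £4.40

£4.40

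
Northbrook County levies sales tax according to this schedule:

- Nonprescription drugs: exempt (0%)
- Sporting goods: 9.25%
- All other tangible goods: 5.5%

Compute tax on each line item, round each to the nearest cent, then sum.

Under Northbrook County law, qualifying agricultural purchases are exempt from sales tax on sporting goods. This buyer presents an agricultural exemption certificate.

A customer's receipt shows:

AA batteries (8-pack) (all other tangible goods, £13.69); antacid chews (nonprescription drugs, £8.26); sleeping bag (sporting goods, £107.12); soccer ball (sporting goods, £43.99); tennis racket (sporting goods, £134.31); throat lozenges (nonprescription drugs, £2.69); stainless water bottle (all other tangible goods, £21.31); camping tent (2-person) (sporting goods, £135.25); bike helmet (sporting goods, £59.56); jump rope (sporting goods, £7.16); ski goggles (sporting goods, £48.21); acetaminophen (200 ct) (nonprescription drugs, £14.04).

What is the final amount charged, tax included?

AA batteries (8-pack) £13.69: all other tangible goods → 5.5% → £0.75
Antacid chews £8.26: nonprescription drugs → 0% → £0.00
Sleeping bag £107.12: sporting goods, buyer-exempt → 0% → £0.00
Soccer ball £43.99: sporting goods, buyer-exempt → 0% → £0.00
Tennis racket £134.31: sporting goods, buyer-exempt → 0% → £0.00
Throat lozenges £2.69: nonprescription drugs → 0% → £0.00
Stainless water bottle £21.31: all other tangible goods → 5.5% → £1.17
Camping tent (2-person) £135.25: sporting goods, buyer-exempt → 0% → £0.00
Bike helmet £59.56: sporting goods, buyer-exempt → 0% → £0.00
Jump rope £7.16: sporting goods, buyer-exempt → 0% → £0.00
Ski goggles £48.21: sporting goods, buyer-exempt → 0% → £0.00
Acetaminophen (200 ct) £14.04: nonprescription drugs → 0% → £0.00
Subtotal = £595.59; tax = £1.92; total due = £597.51

£597.51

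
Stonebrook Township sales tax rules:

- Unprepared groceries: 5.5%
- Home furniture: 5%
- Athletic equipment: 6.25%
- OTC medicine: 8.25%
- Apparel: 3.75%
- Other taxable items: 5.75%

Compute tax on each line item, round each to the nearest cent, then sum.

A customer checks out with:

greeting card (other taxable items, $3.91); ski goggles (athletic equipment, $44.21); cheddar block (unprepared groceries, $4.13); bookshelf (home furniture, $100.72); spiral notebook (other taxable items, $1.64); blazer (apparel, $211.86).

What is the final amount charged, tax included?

$382.75

Greeting card $3.91: other taxable items → 5.75% → $0.22
Ski goggles $44.21: athletic equipment → 6.25% → $2.76
Cheddar block $4.13: unprepared groceries → 5.5% → $0.23
Bookshelf $100.72: home furniture → 5% → $5.04
Spiral notebook $1.64: other taxable items → 5.75% → $0.09
Blazer $211.86: apparel → 3.75% → $7.94
Subtotal = $366.47; tax = $16.28; total due = $382.75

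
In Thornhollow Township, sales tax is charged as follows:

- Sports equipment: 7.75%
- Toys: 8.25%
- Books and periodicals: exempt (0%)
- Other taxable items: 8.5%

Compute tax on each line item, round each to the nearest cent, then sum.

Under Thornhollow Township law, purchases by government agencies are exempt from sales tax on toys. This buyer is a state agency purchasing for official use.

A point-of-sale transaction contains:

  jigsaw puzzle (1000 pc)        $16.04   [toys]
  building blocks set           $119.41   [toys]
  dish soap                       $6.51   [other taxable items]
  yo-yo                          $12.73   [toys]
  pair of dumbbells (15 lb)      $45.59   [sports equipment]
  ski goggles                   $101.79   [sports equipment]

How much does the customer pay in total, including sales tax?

$314.04

Jigsaw puzzle (1000 pc) $16.04: toys, buyer-exempt → 0% → $0.00
Building blocks set $119.41: toys, buyer-exempt → 0% → $0.00
Dish soap $6.51: other taxable items → 8.5% → $0.55
Yo-yo $12.73: toys, buyer-exempt → 0% → $0.00
Pair of dumbbells (15 lb) $45.59: sports equipment → 7.75% → $3.53
Ski goggles $101.79: sports equipment → 7.75% → $7.89
Subtotal = $302.07; tax = $11.97; total due = $314.04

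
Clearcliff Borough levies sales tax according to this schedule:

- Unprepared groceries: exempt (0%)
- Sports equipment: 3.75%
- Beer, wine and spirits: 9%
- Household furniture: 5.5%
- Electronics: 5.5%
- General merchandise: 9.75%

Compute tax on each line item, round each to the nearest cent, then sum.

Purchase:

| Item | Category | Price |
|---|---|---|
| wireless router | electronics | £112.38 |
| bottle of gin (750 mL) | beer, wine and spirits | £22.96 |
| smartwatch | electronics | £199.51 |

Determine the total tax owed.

£19.22

Wireless router £112.38: electronics → 5.5% → £6.18
Bottle of gin (750 mL) £22.96: beer, wine and spirits → 9% → £2.07
Smartwatch £199.51: electronics → 5.5% → £10.97
Total tax = £6.18 + £2.07 + £10.97 = £19.22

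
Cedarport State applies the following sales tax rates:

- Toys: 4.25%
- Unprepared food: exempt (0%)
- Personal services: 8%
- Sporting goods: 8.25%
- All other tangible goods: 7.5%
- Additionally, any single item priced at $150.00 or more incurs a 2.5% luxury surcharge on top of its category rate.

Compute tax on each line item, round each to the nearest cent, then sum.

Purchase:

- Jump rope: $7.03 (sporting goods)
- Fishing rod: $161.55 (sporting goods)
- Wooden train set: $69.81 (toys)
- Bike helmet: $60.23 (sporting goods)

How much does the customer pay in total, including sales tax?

$324.51

Jump rope $7.03: sporting goods → 8.25% → $0.58
Fishing rod $161.55: sporting goods → 8.25% + 2.5% surcharge = 10.75% → $17.37
Wooden train set $69.81: toys → 4.25% → $2.97
Bike helmet $60.23: sporting goods → 8.25% → $4.97
Subtotal = $298.62; tax = $25.89; total due = $324.51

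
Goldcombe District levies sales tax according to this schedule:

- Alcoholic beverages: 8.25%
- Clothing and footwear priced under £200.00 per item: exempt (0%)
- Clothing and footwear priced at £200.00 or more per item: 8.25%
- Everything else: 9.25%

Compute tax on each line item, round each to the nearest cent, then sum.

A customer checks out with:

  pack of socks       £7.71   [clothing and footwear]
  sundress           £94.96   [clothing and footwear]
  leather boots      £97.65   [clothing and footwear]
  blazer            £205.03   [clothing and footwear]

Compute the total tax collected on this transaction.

£16.91

Pack of socks £7.71: clothing and footwear, under £200.00 → 0% → £0.00
Sundress £94.96: clothing and footwear, under £200.00 → 0% → £0.00
Leather boots £97.65: clothing and footwear, under £200.00 → 0% → £0.00
Blazer £205.03: clothing and footwear, £200.00 or more → 8.25% → £16.91
Total tax = £16.91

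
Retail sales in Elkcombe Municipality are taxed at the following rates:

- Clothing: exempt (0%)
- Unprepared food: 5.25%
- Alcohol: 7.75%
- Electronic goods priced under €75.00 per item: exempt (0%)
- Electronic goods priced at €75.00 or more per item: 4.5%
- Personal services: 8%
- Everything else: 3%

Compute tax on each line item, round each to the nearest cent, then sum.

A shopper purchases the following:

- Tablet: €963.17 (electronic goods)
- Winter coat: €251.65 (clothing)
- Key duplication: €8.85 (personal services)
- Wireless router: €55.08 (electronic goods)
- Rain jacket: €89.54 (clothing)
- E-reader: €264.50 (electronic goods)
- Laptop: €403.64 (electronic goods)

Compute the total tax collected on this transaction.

€74.11

Tablet €963.17: electronic goods, €75.00 or more → 4.5% → €43.34
Winter coat €251.65: clothing → 0% → €0.00
Key duplication €8.85: personal services → 8% → €0.71
Wireless router €55.08: electronic goods, under €75.00 → 0% → €0.00
Rain jacket €89.54: clothing → 0% → €0.00
E-reader €264.50: electronic goods, €75.00 or more → 4.5% → €11.90
Laptop €403.64: electronic goods, €75.00 or more → 4.5% → €18.16
Total tax = €43.34 + €0.71 + €11.90 + €18.16 = €74.11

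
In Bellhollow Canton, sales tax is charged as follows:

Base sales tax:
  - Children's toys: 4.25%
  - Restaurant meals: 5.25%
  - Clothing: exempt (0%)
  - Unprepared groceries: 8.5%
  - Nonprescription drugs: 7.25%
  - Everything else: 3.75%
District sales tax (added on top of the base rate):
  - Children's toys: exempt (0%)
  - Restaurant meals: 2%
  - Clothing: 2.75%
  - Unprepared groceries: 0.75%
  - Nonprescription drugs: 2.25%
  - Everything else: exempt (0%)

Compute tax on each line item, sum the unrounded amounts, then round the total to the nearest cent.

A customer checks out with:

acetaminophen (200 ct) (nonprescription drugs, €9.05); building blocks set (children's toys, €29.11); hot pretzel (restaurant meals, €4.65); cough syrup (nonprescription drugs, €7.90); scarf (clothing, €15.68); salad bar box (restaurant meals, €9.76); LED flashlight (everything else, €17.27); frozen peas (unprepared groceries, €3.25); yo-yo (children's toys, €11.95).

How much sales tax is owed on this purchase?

Acetaminophen (200 ct) €9.05: nonprescription drugs → 7.25% + 2.25% district = 9.5% → €0.85975
Building blocks set €29.11: children's toys → 4.25% + 0% district = 4.25% → €1.237175
Hot pretzel €4.65: restaurant meals → 5.25% + 2% district = 7.25% → €0.337125
Cough syrup €7.90: nonprescription drugs → 7.25% + 2.25% district = 9.5% → €0.7505
Scarf €15.68: clothing → 0% + 2.75% district = 2.75% → €0.4312
Salad bar box €9.76: restaurant meals → 5.25% + 2% district = 7.25% → €0.7076
LED flashlight €17.27: everything else → 3.75% + 0% district = 3.75% → €0.647625
Frozen peas €3.25: unprepared groceries → 8.5% + 0.75% district = 9.25% → €0.300625
Yo-yo €11.95: children's toys → 4.25% + 0% district = 4.25% → €0.507875
Unrounded tax sum = €5.779475 → €5.78

€5.78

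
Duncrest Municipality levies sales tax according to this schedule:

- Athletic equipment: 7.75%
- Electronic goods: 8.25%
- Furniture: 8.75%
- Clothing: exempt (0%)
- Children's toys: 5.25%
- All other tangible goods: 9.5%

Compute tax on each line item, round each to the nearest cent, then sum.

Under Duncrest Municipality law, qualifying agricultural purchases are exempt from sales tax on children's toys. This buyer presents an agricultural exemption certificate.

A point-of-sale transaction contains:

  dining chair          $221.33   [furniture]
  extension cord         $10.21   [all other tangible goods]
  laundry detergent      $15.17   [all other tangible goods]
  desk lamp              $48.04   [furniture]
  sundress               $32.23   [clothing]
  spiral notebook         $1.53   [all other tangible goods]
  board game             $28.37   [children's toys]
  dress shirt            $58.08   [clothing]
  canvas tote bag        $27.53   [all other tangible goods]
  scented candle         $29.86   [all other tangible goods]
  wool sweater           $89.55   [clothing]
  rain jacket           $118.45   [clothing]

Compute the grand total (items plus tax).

$711.94

Dining chair $221.33: furniture → 8.75% → $19.37
Extension cord $10.21: all other tangible goods → 9.5% → $0.97
Laundry detergent $15.17: all other tangible goods → 9.5% → $1.44
Desk lamp $48.04: furniture → 8.75% → $4.20
Sundress $32.23: clothing → 0% → $0.00
Spiral notebook $1.53: all other tangible goods → 9.5% → $0.15
Board game $28.37: children's toys, buyer-exempt → 0% → $0.00
Dress shirt $58.08: clothing → 0% → $0.00
Canvas tote bag $27.53: all other tangible goods → 9.5% → $2.62
Scented candle $29.86: all other tangible goods → 9.5% → $2.84
Wool sweater $89.55: clothing → 0% → $0.00
Rain jacket $118.45: clothing → 0% → $0.00
Subtotal = $680.35; tax = $31.59; total due = $711.94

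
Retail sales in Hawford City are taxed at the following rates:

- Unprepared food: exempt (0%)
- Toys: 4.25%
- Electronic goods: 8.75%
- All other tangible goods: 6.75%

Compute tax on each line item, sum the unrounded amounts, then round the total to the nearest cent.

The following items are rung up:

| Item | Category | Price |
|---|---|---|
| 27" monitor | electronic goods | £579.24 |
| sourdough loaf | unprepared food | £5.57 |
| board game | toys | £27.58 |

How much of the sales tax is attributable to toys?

£1.17

Board game £27.58: toys → 4.25% → £1.17215
Tax on toys: unrounded sum = £1.17215 → £1.17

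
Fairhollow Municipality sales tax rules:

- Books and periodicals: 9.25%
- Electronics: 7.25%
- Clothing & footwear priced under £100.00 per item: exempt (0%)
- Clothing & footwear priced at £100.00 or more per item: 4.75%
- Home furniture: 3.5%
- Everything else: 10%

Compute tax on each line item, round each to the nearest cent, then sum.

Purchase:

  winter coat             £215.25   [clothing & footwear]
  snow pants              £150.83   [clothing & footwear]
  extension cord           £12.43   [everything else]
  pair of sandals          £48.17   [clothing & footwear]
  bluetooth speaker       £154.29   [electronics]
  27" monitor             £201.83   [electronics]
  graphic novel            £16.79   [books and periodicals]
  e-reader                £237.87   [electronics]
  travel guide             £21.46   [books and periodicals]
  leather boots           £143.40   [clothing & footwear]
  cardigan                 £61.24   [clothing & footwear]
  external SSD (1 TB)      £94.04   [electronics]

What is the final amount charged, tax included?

Winter coat £215.25: clothing & footwear, £100.00 or more → 4.75% → £10.22
Snow pants £150.83: clothing & footwear, £100.00 or more → 4.75% → £7.16
Extension cord £12.43: everything else → 10% → £1.24
Pair of sandals £48.17: clothing & footwear, under £100.00 → 0% → £0.00
Bluetooth speaker £154.29: electronics → 7.25% → £11.19
27" monitor £201.83: electronics → 7.25% → £14.63
Graphic novel £16.79: books and periodicals → 9.25% → £1.55
E-reader £237.87: electronics → 7.25% → £17.25
Travel guide £21.46: books and periodicals → 9.25% → £1.99
Leather boots £143.40: clothing & footwear, £100.00 or more → 4.75% → £6.81
Cardigan £61.24: clothing & footwear, under £100.00 → 0% → £0.00
External SSD (1 TB) £94.04: electronics → 7.25% → £6.82
Subtotal = £1357.60; tax = £78.86; total due = £1436.46

£1436.46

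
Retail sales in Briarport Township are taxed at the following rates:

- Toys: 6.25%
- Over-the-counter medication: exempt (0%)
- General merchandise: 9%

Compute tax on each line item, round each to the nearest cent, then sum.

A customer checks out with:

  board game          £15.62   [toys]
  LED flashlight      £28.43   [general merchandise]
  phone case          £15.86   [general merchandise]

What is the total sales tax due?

£4.97

Board game £15.62: toys → 6.25% → £0.98
LED flashlight £28.43: general merchandise → 9% → £2.56
Phone case £15.86: general merchandise → 9% → £1.43
Total tax = £0.98 + £2.56 + £1.43 = £4.97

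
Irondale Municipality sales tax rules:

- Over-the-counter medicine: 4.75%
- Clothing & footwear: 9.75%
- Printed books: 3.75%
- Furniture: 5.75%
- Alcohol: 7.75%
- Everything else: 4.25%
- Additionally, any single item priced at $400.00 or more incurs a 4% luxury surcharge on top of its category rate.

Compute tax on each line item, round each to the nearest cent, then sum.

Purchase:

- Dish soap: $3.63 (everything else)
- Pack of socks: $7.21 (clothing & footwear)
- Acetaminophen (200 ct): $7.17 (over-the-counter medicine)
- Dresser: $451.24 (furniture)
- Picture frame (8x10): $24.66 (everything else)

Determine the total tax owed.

$46.24

Dish soap $3.63: everything else → 4.25% → $0.15
Pack of socks $7.21: clothing & footwear → 9.75% → $0.70
Acetaminophen (200 ct) $7.17: over-the-counter medicine → 4.75% → $0.34
Dresser $451.24: furniture → 5.75% + 4% surcharge = 9.75% → $44.00
Picture frame (8x10) $24.66: everything else → 4.25% → $1.05
Total tax = $0.15 + $0.70 + $0.34 + $44.00 + $1.05 = $46.24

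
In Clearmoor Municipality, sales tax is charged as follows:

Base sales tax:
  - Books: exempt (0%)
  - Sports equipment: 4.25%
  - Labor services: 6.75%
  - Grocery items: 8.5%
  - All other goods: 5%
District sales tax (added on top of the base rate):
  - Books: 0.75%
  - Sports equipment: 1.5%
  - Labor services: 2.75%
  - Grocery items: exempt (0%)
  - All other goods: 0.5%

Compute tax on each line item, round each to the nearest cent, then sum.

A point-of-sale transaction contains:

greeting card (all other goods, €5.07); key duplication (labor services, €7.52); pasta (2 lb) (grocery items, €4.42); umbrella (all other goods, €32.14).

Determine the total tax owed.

€3.14

Greeting card €5.07: all other goods → 5% + 0.5% district = 5.5% → €0.28
Key duplication €7.52: labor services → 6.75% + 2.75% district = 9.5% → €0.71
Pasta (2 lb) €4.42: grocery items → 8.5% + 0% district = 8.5% → €0.38
Umbrella €32.14: all other goods → 5% + 0.5% district = 5.5% → €1.77
Total tax = €0.28 + €0.71 + €0.38 + €1.77 = €3.14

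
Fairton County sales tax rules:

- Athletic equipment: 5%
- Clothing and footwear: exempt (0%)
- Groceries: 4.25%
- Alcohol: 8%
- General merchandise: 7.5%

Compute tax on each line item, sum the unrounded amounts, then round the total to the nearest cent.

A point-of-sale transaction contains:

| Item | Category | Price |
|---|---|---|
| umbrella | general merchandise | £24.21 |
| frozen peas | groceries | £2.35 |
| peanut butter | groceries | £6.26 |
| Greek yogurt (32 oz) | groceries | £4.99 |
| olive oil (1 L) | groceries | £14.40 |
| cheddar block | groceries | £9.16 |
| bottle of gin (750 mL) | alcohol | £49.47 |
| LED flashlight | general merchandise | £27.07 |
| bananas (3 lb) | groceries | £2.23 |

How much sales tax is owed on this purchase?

£9.48

Umbrella £24.21: general merchandise → 7.5% → £1.81575
Frozen peas £2.35: groceries → 4.25% → £0.099875
Peanut butter £6.26: groceries → 4.25% → £0.26605
Greek yogurt (32 oz) £4.99: groceries → 4.25% → £0.212075
Olive oil (1 L) £14.40: groceries → 4.25% → £0.612
Cheddar block £9.16: groceries → 4.25% → £0.3893
Bottle of gin (750 mL) £49.47: alcohol → 8% → £3.9576
LED flashlight £27.07: general merchandise → 7.5% → £2.03025
Bananas (3 lb) £2.23: groceries → 4.25% → £0.094775
Unrounded tax sum = £9.477675 → £9.48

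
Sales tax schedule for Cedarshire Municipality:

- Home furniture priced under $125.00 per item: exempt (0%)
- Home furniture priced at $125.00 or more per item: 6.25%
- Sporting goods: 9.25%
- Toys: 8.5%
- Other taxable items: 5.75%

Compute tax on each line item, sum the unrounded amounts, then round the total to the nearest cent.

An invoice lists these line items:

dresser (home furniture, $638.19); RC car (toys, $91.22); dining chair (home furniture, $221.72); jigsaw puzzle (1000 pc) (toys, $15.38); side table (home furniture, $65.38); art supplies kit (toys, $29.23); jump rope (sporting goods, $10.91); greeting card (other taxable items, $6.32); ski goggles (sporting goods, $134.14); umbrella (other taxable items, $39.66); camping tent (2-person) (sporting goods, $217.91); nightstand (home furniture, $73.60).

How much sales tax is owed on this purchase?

Dresser $638.19: home furniture, $125.00 or more → 6.25% → $39.886875
RC car $91.22: toys → 8.5% → $7.7537
Dining chair $221.72: home furniture, $125.00 or more → 6.25% → $13.8575
Jigsaw puzzle (1000 pc) $15.38: toys → 8.5% → $1.3073
Side table $65.38: home furniture, under $125.00 → 0% → $0.00
Art supplies kit $29.23: toys → 8.5% → $2.48455
Jump rope $10.91: sporting goods → 9.25% → $1.009175
Greeting card $6.32: other taxable items → 5.75% → $0.3634
Ski goggles $134.14: sporting goods → 9.25% → $12.40795
Umbrella $39.66: other taxable items → 5.75% → $2.28045
Camping tent (2-person) $217.91: sporting goods → 9.25% → $20.156675
Nightstand $73.60: home furniture, under $125.00 → 0% → $0.00
Unrounded tax sum = $101.507575 → $101.51

$101.51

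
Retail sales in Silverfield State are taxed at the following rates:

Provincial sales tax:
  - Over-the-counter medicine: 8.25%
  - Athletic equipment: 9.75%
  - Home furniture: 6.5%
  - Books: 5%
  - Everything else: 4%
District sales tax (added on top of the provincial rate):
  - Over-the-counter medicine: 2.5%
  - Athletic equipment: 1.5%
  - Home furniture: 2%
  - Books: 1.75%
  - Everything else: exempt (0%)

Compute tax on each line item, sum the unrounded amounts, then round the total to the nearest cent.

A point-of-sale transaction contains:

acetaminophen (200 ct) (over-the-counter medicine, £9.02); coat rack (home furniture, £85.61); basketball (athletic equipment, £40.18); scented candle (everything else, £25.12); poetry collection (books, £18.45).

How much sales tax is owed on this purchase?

Acetaminophen (200 ct) £9.02: over-the-counter medicine → 8.25% + 2.5% district = 10.75% → £0.96965
Coat rack £85.61: home furniture → 6.5% + 2% district = 8.5% → £7.27685
Basketball £40.18: athletic equipment → 9.75% + 1.5% district = 11.25% → £4.52025
Scented candle £25.12: everything else → 4% + 0% district = 4% → £1.0048
Poetry collection £18.45: books → 5% + 1.75% district = 6.75% → £1.245375
Unrounded tax sum = £15.016925 → £15.02

£15.02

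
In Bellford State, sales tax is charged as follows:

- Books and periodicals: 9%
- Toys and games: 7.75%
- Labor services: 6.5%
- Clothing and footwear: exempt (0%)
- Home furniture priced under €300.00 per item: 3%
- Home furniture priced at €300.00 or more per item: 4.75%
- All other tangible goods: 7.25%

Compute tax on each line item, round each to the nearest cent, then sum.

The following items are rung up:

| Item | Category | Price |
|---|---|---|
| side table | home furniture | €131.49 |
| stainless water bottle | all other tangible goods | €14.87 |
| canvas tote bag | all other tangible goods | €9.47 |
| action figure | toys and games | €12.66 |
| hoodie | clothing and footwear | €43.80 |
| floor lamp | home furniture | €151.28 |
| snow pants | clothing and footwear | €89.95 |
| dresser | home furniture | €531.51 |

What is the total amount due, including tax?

Side table €131.49: home furniture, under €300.00 → 3% → €3.94
Stainless water bottle €14.87: all other tangible goods → 7.25% → €1.08
Canvas tote bag €9.47: all other tangible goods → 7.25% → €0.69
Action figure €12.66: toys and games → 7.75% → €0.98
Hoodie €43.80: clothing and footwear → 0% → €0.00
Floor lamp €151.28: home furniture, under €300.00 → 3% → €4.54
Snow pants €89.95: clothing and footwear → 0% → €0.00
Dresser €531.51: home furniture, €300.00 or more → 4.75% → €25.25
Subtotal = €985.03; tax = €36.48; total due = €1021.51

€1021.51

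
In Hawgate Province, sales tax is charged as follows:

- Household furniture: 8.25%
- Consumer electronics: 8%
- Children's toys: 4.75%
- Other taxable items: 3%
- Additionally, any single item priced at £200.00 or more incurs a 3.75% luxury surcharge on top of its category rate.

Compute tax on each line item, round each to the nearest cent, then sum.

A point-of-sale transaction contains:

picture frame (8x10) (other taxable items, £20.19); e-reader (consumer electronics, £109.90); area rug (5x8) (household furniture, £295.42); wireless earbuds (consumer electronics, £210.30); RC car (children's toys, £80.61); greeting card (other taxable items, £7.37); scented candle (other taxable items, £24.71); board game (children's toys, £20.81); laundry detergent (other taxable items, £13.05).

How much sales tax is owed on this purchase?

£75.73

Picture frame (8x10) £20.19: other taxable items → 3% → £0.61
E-reader £109.90: consumer electronics → 8% → £8.79
Area rug (5x8) £295.42: household furniture → 8.25% + 3.75% surcharge = 12% → £35.45
Wireless earbuds £210.30: consumer electronics → 8% + 3.75% surcharge = 11.75% → £24.71
RC car £80.61: children's toys → 4.75% → £3.83
Greeting card £7.37: other taxable items → 3% → £0.22
Scented candle £24.71: other taxable items → 3% → £0.74
Board game £20.81: children's toys → 4.75% → £0.99
Laundry detergent £13.05: other taxable items → 3% → £0.39
Total tax = £0.61 + £8.79 + £35.45 + £24.71 + £3.83 + £0.22 + £0.74 + £0.99 + £0.39 = £75.73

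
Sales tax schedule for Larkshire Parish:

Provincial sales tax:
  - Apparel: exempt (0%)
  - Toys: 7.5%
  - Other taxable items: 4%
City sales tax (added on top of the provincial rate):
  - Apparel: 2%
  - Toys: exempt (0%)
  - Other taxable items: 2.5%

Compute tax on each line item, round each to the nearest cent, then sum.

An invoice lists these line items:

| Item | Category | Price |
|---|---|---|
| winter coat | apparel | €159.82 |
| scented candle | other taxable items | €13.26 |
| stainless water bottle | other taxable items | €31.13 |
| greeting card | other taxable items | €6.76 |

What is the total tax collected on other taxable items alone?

€3.32

Scented candle €13.26: other taxable items → 4% + 2.5% city = 6.5% → €0.86
Stainless water bottle €31.13: other taxable items → 4% + 2.5% city = 6.5% → €2.02
Greeting card €6.76: other taxable items → 4% + 2.5% city = 6.5% → €0.44
Tax on other taxable items = €0.86 + €2.02 + €0.44 = €3.32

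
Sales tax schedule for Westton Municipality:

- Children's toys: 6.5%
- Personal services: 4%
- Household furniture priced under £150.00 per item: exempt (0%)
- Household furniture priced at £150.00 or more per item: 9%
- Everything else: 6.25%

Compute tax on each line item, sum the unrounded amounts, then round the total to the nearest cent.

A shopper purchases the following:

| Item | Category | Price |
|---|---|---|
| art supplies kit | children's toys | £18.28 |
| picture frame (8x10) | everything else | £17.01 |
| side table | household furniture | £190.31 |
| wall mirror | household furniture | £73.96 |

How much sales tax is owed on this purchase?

£19.38

Art supplies kit £18.28: children's toys → 6.5% → £1.1882
Picture frame (8x10) £17.01: everything else → 6.25% → £1.063125
Side table £190.31: household furniture, £150.00 or more → 9% → £17.1279
Wall mirror £73.96: household furniture, under £150.00 → 0% → £0.00
Unrounded tax sum = £19.379225 → £19.38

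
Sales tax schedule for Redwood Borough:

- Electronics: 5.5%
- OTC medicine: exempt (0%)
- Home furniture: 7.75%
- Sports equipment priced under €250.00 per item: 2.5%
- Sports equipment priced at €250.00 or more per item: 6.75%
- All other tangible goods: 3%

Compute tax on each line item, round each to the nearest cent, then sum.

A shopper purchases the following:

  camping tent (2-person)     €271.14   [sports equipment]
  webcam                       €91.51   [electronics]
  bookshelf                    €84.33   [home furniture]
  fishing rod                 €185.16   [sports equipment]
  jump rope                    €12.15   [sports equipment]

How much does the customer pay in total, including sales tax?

Camping tent (2-person) €271.14: sports equipment, €250.00 or more → 6.75% → €18.30
Webcam €91.51: electronics → 5.5% → €5.03
Bookshelf €84.33: home furniture → 7.75% → €6.54
Fishing rod €185.16: sports equipment, under €250.00 → 2.5% → €4.63
Jump rope €12.15: sports equipment, under €250.00 → 2.5% → €0.30
Subtotal = €644.29; tax = €34.80; total due = €679.09

€679.09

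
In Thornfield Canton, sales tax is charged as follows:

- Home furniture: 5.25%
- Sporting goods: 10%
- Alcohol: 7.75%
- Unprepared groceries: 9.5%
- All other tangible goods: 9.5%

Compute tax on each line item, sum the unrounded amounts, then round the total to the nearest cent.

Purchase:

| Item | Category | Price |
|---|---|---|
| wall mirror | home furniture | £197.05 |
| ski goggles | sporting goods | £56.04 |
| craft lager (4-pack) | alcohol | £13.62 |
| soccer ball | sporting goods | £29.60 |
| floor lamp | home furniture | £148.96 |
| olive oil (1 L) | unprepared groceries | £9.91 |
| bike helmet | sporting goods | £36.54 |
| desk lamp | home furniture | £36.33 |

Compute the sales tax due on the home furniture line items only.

£20.07

Wall mirror £197.05: home furniture → 5.25% → £10.345125
Floor lamp £148.96: home furniture → 5.25% → £7.8204
Desk lamp £36.33: home furniture → 5.25% → £1.907325
Tax on home furniture: unrounded sum = £20.07285 → £20.07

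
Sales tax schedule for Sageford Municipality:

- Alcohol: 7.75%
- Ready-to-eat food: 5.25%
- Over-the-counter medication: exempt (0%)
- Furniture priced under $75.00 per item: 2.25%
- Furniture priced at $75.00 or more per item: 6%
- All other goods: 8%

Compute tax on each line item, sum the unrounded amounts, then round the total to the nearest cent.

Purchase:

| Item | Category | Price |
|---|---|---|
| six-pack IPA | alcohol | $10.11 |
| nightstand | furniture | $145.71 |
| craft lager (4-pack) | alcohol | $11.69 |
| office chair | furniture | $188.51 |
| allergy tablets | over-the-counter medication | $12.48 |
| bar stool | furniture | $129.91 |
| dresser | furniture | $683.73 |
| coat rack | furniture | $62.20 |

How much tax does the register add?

Six-pack IPA $10.11: alcohol → 7.75% → $0.783525
Nightstand $145.71: furniture, $75.00 or more → 6% → $8.7426
Craft lager (4-pack) $11.69: alcohol → 7.75% → $0.905975
Office chair $188.51: furniture, $75.00 or more → 6% → $11.3106
Allergy tablets $12.48: over-the-counter medication → 0% → $0.00
Bar stool $129.91: furniture, $75.00 or more → 6% → $7.7946
Dresser $683.73: furniture, $75.00 or more → 6% → $41.0238
Coat rack $62.20: furniture, under $75.00 → 2.25% → $1.3995
Unrounded tax sum = $71.9606 → $71.96

$71.96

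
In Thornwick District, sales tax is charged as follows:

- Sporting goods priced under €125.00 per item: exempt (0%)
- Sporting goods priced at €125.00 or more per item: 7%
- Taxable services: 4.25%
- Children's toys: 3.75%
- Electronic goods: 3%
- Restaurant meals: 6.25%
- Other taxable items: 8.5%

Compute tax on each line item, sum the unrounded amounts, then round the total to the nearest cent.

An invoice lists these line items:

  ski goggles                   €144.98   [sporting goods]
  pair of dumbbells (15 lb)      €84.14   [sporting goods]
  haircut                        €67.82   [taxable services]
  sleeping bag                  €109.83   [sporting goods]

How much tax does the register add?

€13.03

Ski goggles €144.98: sporting goods, €125.00 or more → 7% → €10.1486
Pair of dumbbells (15 lb) €84.14: sporting goods, under €125.00 → 0% → €0.00
Haircut €67.82: taxable services → 4.25% → €2.88235
Sleeping bag €109.83: sporting goods, under €125.00 → 0% → €0.00
Unrounded tax sum = €13.03095 → €13.03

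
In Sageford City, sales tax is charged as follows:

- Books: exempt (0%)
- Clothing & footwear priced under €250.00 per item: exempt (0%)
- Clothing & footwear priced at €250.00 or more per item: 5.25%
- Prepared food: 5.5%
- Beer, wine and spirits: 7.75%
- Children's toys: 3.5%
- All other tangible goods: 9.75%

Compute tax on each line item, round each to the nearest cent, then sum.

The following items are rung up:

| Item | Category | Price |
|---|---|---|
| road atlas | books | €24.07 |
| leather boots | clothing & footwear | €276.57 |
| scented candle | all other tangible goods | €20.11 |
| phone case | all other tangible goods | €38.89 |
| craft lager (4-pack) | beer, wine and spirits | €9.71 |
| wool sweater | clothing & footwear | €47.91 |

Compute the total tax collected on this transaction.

Road atlas €24.07: books → 0% → €0.00
Leather boots €276.57: clothing & footwear, €250.00 or more → 5.25% → €14.52
Scented candle €20.11: all other tangible goods → 9.75% → €1.96
Phone case €38.89: all other tangible goods → 9.75% → €3.79
Craft lager (4-pack) €9.71: beer, wine and spirits → 7.75% → €0.75
Wool sweater €47.91: clothing & footwear, under €250.00 → 0% → €0.00
Total tax = €14.52 + €1.96 + €3.79 + €0.75 = €21.02

€21.02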